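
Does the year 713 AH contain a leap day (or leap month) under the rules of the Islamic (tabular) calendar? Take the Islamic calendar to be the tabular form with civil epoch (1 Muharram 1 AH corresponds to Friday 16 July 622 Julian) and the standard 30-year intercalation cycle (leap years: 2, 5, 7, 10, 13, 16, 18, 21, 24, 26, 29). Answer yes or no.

Year 713 AH is year 23 of its 30-year cycle; leap positions are 2, 5, 7, 10, 13, 16, 18, 21, 24, 26, 29, so it is a common year (354 days).

no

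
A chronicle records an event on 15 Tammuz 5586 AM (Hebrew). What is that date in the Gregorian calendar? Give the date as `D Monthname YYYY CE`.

Both dates share Julian Day Number 2388193; in the Gregorian calendar that is 20 July 1826 CE.

20 July 1826 CE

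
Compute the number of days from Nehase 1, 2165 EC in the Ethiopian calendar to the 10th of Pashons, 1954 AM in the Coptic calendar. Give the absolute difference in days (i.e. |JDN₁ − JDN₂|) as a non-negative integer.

23660

JDN of the first date = 2514952.
JDN of the second date = 2538612.
|2538612 − 2514952| = 23660.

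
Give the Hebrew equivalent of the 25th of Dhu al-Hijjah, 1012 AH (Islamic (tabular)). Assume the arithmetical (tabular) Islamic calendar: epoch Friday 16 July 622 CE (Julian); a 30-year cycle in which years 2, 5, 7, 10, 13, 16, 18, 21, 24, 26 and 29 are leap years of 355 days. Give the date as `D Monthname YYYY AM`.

25 Iyar 5364 AM

Both dates share Julian Day Number 2307054; in the Hebrew calendar that is 25 Iyar 5364 AM.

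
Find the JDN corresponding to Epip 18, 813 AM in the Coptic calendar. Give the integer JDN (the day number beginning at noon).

Equivalently 18 July 1097 (proleptic Gregorian).
JDN 2299161 is 15 October 1582 CE (Gregorian); the target day is −177231 days from there, so JDN = 2121930.

2121930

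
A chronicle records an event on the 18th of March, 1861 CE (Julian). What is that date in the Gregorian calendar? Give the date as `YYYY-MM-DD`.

At this point the Julian calendar is 12 days behind the Gregorian.
18 March 1861 Julian + 12 days → 30 March 1861 Gregorian.

1861-03-30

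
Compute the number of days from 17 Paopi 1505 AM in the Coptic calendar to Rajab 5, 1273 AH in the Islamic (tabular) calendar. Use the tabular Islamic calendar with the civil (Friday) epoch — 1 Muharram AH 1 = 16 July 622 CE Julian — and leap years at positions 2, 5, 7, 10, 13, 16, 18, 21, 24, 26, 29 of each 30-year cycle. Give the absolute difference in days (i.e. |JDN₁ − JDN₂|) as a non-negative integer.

JDN of the first date = 2374412.
JDN of the second date = 2399375.
|2399375 − 2374412| = 24963.

24963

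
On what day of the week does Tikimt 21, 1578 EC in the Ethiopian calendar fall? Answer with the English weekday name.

This is JDN 2300270 (28 October 1585 Gregorian).
Since JDN mod 7 = 0 (0 = Monday), the day is Monday.

Monday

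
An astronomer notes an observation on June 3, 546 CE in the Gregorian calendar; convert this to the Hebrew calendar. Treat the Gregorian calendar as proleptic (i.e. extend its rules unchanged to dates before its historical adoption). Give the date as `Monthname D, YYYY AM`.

Julian Day Number of the source date = 1920636.
Converting JDN 1920636 to the Hebrew calendar gives 15 Sivan 4306 AM.

Sivan 15, 4306 AM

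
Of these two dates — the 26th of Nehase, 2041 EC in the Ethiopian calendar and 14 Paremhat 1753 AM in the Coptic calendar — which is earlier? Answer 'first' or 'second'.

The two dates have Julian Day Numbers 2469686 and 2465141 respectively.
Since 2465141 < 2469686, the second date comes first.

second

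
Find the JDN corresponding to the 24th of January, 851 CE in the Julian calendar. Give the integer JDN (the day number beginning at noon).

2031909

Equivalently 28 January 851 (proleptic Gregorian).
JDN 2400001 is 17 November 1858 CE (Gregorian), MJD 0; the target day is −368092 days from there, so JDN = 2031909.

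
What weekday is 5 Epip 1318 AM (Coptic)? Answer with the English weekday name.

Tuesday

This is JDN 2306368 (9 July 1602 Gregorian).
JDN 2306368 mod 7 = 1, and JDN 0 was a Monday, so this is a Tuesday.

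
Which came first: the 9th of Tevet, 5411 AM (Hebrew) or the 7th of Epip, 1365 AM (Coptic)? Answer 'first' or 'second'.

second

First date → JDN 2324077; second date → JDN 2323537.
JDN 2323537 < JDN 2324077, so the second date is earlier.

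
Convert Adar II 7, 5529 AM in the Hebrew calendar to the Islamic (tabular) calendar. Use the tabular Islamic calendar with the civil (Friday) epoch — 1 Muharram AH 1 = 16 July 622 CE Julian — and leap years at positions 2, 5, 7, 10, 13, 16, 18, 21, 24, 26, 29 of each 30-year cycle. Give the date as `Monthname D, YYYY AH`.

Both dates share Julian Day Number 2367249; in the tabular Islamic calendar that is 8 Dhu al-Qa'dah 1182 AH.

Dhu al-Qa'dah 8, 1182 AH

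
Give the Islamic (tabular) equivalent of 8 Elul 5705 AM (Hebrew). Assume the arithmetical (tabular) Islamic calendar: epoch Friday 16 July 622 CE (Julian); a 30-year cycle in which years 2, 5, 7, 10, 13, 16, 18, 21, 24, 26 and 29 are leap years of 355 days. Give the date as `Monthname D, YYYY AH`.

Ramadan 8, 1364 AH

The source date corresponds to 17 August 1945 in the Gregorian calendar (JDN 2431685).
That day falls on 8 Ramadan 1364 AH in the tabular Islamic calendar.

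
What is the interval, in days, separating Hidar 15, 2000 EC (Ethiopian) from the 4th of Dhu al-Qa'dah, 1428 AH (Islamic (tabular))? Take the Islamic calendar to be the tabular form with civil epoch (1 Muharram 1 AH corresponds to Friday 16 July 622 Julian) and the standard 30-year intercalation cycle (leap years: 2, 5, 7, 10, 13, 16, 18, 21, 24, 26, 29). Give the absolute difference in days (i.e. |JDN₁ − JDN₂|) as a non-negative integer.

11

First date → JDN 2454430; second date → JDN 2454419.
The interval is |2454430 − 2454419| = 11 days.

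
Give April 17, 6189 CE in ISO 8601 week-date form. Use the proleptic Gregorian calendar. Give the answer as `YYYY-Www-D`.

6189-W16-5

The weekday is Friday (ISO weekday 5).
That Friday belongs to ISO week 16 of ISO year 6189.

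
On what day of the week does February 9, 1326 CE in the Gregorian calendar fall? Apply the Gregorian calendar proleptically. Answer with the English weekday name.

2205411 ≡ 5 (mod 7); counting from Monday = 0 gives Saturday.

Saturday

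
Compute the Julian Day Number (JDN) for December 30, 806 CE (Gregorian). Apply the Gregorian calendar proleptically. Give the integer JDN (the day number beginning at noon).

2015809

JDN 2299161 is 15 October 1582 CE (Gregorian); the target day is −283352 days from there, so JDN = 2015809.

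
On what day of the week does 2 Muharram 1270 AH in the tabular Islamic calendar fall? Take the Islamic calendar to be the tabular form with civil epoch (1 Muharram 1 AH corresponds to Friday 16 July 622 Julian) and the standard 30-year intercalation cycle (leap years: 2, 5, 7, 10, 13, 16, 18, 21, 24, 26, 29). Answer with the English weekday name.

Wednesday

Equivalently 5 October 1853 Gregorian, JDN 2398132.
Since JDN mod 7 = 2 (0 = Monday), the day is Wednesday.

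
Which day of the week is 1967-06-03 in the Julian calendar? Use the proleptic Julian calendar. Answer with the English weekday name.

In the Gregorian calendar this is 16 June 1967 (JDN 2439658).
2439658 ≡ 4 (mod 7); counting from Monday = 0 gives Friday.

Friday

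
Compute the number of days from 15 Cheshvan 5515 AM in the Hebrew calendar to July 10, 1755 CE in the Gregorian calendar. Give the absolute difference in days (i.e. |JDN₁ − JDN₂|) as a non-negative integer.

JDN of the first date = 2361999.
JDN of the second date = 2362251.
|2362251 − 2361999| = 252.

252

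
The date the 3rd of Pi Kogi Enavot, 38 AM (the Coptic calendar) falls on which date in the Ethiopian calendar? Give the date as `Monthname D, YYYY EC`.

Julian Day Number of the source date = 1838906.
Converting JDN 1838906 to the Ethiopian calendar gives 3 Pagume 314 EC.

Pagume 3, 314 EC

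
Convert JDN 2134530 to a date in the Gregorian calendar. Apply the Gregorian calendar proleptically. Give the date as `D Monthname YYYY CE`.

Counting from JDN 2299161 = 15 Oct 1582 gives an offset of -164631 days.

17 January 1132 CE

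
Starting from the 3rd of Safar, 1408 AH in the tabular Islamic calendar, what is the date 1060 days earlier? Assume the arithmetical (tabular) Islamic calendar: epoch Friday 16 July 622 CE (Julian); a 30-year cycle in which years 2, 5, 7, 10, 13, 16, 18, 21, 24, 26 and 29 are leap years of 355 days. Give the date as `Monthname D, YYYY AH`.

Safar 6, 1405 AH

JDN of the 3rd of Safar, 1408 AH = 2447066.
2447066 − 1060 = 2446006.
JDN 2446006 in the tabular Islamic calendar is Safar 6, 1405 AH.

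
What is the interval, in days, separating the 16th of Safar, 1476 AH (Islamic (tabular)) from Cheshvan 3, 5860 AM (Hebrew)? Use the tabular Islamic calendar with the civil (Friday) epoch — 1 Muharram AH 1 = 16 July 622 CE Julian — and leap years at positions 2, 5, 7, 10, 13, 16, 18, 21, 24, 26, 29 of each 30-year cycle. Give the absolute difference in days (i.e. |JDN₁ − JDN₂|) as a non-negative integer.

16818

JDN of the first date = 2471176.
JDN of the second date = 2487994.
|2487994 − 2471176| = 16818.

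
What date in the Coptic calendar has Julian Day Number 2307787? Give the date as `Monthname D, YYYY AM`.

JDN 2307787 is 28 May 1606 in the Gregorian calendar.
In the Coptic calendar that day is Pashons 23, 1322 AM.

Pashons 23, 1322 AM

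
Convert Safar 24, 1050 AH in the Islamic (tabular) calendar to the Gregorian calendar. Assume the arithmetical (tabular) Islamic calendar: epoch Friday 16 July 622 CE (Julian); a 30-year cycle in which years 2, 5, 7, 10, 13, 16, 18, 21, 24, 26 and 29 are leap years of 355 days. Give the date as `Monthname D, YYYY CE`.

Julian Day Number of the source date = 2320224.
Converting JDN 2320224 to the Gregorian calendar gives 15 June 1640 CE.

June 15, 1640 CE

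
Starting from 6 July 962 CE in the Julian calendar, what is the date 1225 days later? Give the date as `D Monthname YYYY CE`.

JDN of 6 July 962 CE = 2072615.
2072615 + 1225 = 2073840.
JDN 2073840 in the Julian calendar is 12 November 965 CE.

12 November 965 CE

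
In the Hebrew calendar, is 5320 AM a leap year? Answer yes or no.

yes

Hebrew year 5320 is year 19 of its 19-year Metonic cycle; leap years are at positions 3, 6, 8, 11, 14, 17, 19, so it is a leap year (13 months).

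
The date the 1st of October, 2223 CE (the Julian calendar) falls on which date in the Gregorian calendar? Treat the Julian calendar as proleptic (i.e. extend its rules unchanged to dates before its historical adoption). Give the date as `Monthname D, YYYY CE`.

At this point the Julian calendar is 15 days behind the Gregorian.
1 October 2223 Julian + 15 days → 16 October 2223 Gregorian.

October 16, 2223 CE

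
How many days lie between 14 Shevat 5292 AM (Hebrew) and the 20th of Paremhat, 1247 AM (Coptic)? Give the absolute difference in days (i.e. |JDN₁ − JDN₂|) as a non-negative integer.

311

JDN of the first date = 2280641.
JDN of the second date = 2280330.
|2280330 − 2280641| = 311.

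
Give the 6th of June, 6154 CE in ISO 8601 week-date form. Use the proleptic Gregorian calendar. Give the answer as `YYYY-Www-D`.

The weekday is Thursday (ISO weekday 4).
That Thursday belongs to ISO week 23 of ISO year 6154.

6154-W23-4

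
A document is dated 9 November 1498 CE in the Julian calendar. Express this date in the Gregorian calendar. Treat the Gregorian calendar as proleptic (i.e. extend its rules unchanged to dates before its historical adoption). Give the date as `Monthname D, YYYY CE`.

November 18, 1498 CE

The Julian–Gregorian offset here is 9 days (Julian trailing).
9 November 1498 Julian + 9 days → 18 November 1498 Gregorian.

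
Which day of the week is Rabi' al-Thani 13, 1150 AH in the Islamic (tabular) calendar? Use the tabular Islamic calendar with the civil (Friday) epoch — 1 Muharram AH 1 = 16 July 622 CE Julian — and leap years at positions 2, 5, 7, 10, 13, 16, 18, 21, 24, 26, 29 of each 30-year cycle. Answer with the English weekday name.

Saturday

In the Gregorian calendar this is 10 August 1737 (JDN 2355708).
2355708 ≡ 5 (mod 7); counting from Monday = 0 gives Saturday.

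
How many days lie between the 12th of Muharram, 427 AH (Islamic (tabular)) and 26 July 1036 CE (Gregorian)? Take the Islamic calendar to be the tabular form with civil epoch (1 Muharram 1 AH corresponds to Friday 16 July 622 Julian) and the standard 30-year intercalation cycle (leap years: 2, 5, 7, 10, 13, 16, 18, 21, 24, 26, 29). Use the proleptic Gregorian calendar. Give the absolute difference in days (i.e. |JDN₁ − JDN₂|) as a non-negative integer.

247

JDN of the first date = 2099411.
JDN of the second date = 2099658.
|2099658 − 2099411| = 247.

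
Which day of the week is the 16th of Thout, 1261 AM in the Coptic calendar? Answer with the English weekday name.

Saturday

Equivalently 23 September 1544 Gregorian, JDN 2285260.
Since JDN mod 7 = 5 (0 = Monday), the day is Saturday.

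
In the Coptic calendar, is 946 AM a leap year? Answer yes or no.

946 mod 4 = 2; in the Coptic calendar a year is leap when year mod 4 = 3, so it is a common year.

no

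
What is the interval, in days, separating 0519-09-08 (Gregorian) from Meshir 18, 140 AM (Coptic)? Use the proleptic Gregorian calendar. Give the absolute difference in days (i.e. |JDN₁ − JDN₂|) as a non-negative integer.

34904

First date → JDN 1910871; second date → JDN 1875967.
The interval is |1910871 − 1875967| = 34904 days.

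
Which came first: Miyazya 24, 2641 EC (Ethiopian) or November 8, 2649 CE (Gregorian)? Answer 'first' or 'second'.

first

Converting both to JDN: 2688714 vs 2688899; the smaller is the first.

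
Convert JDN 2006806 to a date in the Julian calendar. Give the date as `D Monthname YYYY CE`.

The proleptic Gregorian equivalent of JDN 2006806 is 7 May 782.
In the Julian calendar that day is 3 May 782 CE.

3 May 782 CE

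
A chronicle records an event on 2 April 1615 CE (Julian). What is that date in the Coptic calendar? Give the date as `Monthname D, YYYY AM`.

Both dates share Julian Day Number 2311028; in the Coptic calendar that is 7 Parmouti 1331 AM.

Parmouti 7, 1331 AM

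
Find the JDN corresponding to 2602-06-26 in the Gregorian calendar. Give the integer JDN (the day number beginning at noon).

2671597

JDN 2299161 is 15 October 1582 CE (Gregorian); the target day is +372436 days from there, so JDN = 2671597.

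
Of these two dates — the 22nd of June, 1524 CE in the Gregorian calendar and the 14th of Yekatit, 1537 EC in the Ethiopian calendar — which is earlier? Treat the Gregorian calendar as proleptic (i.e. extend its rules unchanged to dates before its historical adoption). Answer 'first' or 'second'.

The two dates have Julian Day Numbers 2277862 and 2285408 respectively.
Since 2277862 < 2285408, the first date comes first.

first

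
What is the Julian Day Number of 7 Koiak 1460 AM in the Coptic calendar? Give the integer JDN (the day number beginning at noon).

2358026

Equivalently 15 December 1743 (Gregorian).
JDN 2400001 is 17 November 1858 CE (Gregorian), MJD 0; the target day is −41975 days from there, so JDN = 2358026.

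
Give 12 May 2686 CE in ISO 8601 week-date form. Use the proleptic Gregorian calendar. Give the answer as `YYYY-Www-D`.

2686-W19-3

The weekday is Wednesday (ISO weekday 3).
That Wednesday belongs to ISO week 19 of ISO year 2686.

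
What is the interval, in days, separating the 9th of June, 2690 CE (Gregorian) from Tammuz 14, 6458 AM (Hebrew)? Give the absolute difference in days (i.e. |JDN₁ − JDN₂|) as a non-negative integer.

2959

JDN of the first date = 2703722.
JDN of the second date = 2706681.
|2706681 − 2703722| = 2959.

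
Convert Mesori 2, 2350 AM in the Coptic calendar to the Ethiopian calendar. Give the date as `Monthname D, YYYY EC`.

Julian Day Number of the source date = 2683333.
Converting JDN 2683333 to the Ethiopian calendar gives 2 Nehase 2626 EC.

Nehase 2, 2626 EC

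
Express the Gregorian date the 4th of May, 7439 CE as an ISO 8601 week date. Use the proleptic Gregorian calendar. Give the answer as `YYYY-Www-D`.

7439-W18-6

The weekday is Saturday (ISO weekday 6).
That Saturday belongs to ISO week 18 of ISO year 7439.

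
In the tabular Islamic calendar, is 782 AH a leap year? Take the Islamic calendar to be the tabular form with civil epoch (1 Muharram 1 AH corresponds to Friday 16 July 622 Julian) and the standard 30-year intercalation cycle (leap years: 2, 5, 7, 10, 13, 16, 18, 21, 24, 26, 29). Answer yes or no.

yes

Year 782 AH is year 2 of its 30-year cycle; leap positions are 2, 5, 7, 10, 13, 16, 18, 21, 24, 26, 29, so it is a leap year (355 days).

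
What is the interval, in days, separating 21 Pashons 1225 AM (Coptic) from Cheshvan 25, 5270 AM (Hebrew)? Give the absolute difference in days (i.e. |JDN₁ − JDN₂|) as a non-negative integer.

First date → JDN 2272356; second date → JDN 2272532.
The interval is |2272356 − 2272532| = 176 days.

176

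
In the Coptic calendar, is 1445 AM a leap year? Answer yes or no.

1445 mod 4 = 1; in the Coptic calendar a year is leap when year mod 4 = 3, so it is a common year.

no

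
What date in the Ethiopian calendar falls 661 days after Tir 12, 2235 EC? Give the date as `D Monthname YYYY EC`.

Counting 661 days forward from JDN 2540320 reaches JDN 2540981, which is 2 Hidar 2237 EC.

2 Hidar 2237 EC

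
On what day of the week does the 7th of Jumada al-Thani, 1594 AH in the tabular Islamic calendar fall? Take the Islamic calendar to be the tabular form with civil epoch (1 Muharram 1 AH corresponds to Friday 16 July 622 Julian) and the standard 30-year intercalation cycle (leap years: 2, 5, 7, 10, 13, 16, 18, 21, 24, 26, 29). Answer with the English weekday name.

Wednesday

Equivalently 13 July 2168 Gregorian, JDN 2513100.
2513100 ≡ 2 (mod 7); counting from Monday = 0 gives Wednesday.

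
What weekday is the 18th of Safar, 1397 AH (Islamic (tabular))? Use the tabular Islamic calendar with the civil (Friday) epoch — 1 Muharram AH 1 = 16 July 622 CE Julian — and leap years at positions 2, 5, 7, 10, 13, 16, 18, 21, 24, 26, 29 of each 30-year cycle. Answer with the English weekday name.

In the Gregorian calendar this is 8 February 1977 (JDN 2443183).
2443183 ≡ 1 (mod 7); counting from Monday = 0 gives Tuesday.

Tuesday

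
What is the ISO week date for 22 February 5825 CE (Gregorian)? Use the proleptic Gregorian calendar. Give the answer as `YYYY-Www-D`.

The weekday is Tuesday (ISO weekday 2).
That Tuesday belongs to ISO week 8 of ISO year 5825.

5825-W08-2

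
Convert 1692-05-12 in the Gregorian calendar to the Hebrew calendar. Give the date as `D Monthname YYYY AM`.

Both dates share Julian Day Number 2339183; in the Hebrew calendar that is 26 Iyar 5452 AM.

26 Iyar 5452 AM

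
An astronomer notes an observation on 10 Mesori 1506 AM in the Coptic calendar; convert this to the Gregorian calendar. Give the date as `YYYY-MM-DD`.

1790-08-14

Julian Day Number of the source date = 2375070.
Converting JDN 2375070 to the Gregorian calendar gives 14 August 1790 CE.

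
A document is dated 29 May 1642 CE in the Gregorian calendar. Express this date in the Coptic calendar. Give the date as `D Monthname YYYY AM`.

Julian Day Number of the source date = 2320937.
Converting JDN 2320937 to the Coptic calendar gives 24 Pashons 1358 AM.

24 Pashons 1358 AM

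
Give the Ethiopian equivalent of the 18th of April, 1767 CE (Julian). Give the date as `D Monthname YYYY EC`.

The source date corresponds to 29 April 1767 in the Gregorian calendar (JDN 2366562).
That day falls on 23 Miyazya 1759 EC in the Ethiopian calendar.

23 Miyazya 1759 EC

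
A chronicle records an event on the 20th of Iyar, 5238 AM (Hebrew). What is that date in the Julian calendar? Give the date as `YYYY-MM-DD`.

1478-04-23

The source date corresponds to 2 May 1478 in the proleptic Gregorian calendar (JDN 2261010).
That day falls on 23 April 1478 CE in the Julian calendar.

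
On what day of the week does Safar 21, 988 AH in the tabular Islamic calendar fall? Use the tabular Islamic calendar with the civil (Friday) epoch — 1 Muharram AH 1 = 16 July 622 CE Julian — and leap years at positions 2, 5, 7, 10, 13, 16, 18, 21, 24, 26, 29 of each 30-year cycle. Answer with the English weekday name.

Thursday

In the proleptic Gregorian calendar this is 17 April 1580 (JDN 2298250).
Since JDN mod 7 = 3 (0 = Monday), the day is Thursday.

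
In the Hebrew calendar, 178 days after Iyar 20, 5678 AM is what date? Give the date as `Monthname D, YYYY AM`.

Cheshvan 21, 5679 AM

The starting date is JDN 2421716; 2421716 + 178 = 2421894.
JDN 2421894 corresponds to Cheshvan 21, 5679 AM.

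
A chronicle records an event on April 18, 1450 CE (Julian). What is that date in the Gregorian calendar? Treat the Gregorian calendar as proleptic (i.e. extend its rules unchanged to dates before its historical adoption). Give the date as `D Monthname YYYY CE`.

27 April 1450 CE

At this point the Julian calendar is 9 days behind the Gregorian.
18 April 1450 Julian + 9 days → 27 April 1450 Gregorian.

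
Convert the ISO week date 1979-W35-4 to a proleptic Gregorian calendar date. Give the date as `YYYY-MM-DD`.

ISO week 1 of 1979 is the week containing the first Thursday of 1979.
Week 35, day 4 (Thursday) lands on 1979-08-30.

1979-08-30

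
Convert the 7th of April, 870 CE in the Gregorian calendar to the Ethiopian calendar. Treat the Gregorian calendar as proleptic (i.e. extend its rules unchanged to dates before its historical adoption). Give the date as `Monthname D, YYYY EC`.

Julian Day Number of the source date = 2038918.
Converting JDN 2038918 to the Ethiopian calendar gives 8 Miyazya 862 EC.

Miyazya 8, 862 EC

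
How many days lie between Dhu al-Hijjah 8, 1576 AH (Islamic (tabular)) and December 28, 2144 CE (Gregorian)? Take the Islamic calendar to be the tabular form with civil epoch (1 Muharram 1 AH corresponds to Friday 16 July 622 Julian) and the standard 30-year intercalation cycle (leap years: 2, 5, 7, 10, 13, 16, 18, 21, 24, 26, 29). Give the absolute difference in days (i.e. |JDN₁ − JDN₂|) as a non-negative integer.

First date → JDN 2506899; second date → JDN 2504502.
The interval is |2506899 − 2504502| = 2397 days.

2397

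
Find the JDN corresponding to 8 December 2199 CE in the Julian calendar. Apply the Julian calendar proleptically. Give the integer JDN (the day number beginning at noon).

2524584

In the Gregorian calendar the same day is 22 December 2199.
JDN 2299161 is 15 October 1582 CE (Gregorian); the target day is +225423 days from there, so JDN = 2524584.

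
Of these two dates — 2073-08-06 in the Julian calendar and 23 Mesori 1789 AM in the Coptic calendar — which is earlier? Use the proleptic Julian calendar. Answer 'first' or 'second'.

First date → JDN 2478439; second date → JDN 2478449.
JDN 2478439 < JDN 2478449, so the first date is earlier.

first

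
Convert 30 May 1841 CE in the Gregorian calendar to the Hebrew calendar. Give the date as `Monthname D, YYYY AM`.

Sivan 10, 5601 AM

Julian Day Number of the source date = 2393621.
Converting JDN 2393621 to the Hebrew calendar gives 10 Sivan 5601 AM.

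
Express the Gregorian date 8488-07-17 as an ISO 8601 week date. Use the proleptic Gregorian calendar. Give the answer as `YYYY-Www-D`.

8488-W29-6

The weekday is Saturday (ISO weekday 6).
That Saturday belongs to ISO week 29 of ISO year 8488.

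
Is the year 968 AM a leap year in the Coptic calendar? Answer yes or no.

968 mod 4 = 0; in the Coptic calendar a year is leap when year mod 4 = 3, so it is a common year.

no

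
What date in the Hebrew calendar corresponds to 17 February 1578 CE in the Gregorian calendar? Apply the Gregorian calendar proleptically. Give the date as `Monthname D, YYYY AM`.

Shevat 30, 5338 AM

Julian Day Number of the source date = 2297460.
Converting JDN 2297460 to the Hebrew calendar gives 30 Shevat 5338 AM.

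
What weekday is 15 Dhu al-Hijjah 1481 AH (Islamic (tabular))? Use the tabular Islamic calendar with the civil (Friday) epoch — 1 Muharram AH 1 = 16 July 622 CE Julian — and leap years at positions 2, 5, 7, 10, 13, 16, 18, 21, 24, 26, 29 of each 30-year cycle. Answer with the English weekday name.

Equivalently 28 May 2059 Gregorian, JDN 2473242.
JDN 2473242 mod 7 = 2, and JDN 0 was a Monday, so this is a Wednesday.

Wednesday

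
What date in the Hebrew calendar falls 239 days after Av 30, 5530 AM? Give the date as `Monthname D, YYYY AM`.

JDN of Av 30, 5530 AM = 2367772.
2367772 + 239 = 2368011.
JDN 2368011 in the Hebrew calendar is Iyar 3, 5531 AM.

Iyar 3, 5531 AM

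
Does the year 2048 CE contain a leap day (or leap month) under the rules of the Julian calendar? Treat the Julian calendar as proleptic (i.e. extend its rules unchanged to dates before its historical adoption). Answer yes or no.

2048 mod 4 = 0, so it is a leap year in the Julian calendar.

yes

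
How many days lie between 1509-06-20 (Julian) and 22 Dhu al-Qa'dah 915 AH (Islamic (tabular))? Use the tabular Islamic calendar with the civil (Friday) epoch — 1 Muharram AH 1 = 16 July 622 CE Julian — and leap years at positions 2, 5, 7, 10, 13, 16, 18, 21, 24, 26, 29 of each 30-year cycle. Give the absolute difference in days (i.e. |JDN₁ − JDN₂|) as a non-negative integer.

256

JDN of the first date = 2272391.
JDN of the second date = 2272647.
|2272647 − 2272391| = 256.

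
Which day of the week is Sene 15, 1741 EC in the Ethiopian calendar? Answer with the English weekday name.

This is JDN 2360040 (20 June 1749 Gregorian).
Since JDN mod 7 = 4 (0 = Monday), the day is Friday.

Friday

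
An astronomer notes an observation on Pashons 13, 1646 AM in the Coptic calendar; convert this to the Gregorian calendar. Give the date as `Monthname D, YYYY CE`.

Both dates share Julian Day Number 2426118; in the Gregorian calendar that is 21 May 1930 CE.

May 21, 1930 CE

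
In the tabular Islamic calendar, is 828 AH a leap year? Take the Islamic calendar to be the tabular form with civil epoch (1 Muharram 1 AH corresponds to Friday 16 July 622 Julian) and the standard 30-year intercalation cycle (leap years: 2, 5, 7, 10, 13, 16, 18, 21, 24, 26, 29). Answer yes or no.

Year 828 AH is year 18 of its 30-year cycle; leap positions are 2, 5, 7, 10, 13, 16, 18, 21, 24, 26, 29, so it is a leap year (355 days).

yes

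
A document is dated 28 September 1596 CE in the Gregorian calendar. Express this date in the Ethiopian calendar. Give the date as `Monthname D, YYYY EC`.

Meskerem 21, 1589 EC

Julian Day Number of the source date = 2304258.
Converting JDN 2304258 to the Ethiopian calendar gives 21 Meskerem 1589 EC.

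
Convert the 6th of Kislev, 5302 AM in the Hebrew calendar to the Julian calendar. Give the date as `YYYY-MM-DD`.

1541-11-25

The source date corresponds to 5 December 1541 in the proleptic Gregorian calendar (JDN 2284237).
That day falls on 25 November 1541 CE in the Julian calendar.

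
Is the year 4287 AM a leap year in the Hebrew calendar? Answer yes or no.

Hebrew year 4287 is year 12 of its 19-year Metonic cycle; leap years are at positions 3, 6, 8, 11, 14, 17, 19, so it is a common year (12 months).

no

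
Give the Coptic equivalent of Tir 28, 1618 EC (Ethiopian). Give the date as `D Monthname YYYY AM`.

Julian Day Number of the source date = 2314977.
Converting JDN 2314977 to the Coptic calendar gives 28 Tobi 1342 AM.

28 Tobi 1342 AM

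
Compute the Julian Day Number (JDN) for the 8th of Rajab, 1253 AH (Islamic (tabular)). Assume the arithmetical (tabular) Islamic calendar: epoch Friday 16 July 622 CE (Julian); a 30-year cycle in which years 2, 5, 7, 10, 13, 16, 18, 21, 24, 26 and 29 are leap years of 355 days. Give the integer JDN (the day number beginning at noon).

2392291

In the Gregorian calendar the same day is 8 October 1837.
JDN 2451545 is 1 January 2000 CE (Gregorian); the target day is −59254 days from there, so JDN = 2392291.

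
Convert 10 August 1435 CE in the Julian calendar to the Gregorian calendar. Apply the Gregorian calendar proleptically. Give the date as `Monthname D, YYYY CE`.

August 19, 1435 CE

At this point the Julian calendar is 9 days behind the Gregorian.
10 August 1435 Julian + 9 days → 19 August 1435 Gregorian.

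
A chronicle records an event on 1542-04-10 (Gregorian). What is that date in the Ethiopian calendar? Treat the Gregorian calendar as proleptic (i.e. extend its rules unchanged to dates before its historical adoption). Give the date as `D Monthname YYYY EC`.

5 Miyazya 1534 EC

Julian Day Number of the source date = 2284363.
Converting JDN 2284363 to the Ethiopian calendar gives 5 Miyazya 1534 EC.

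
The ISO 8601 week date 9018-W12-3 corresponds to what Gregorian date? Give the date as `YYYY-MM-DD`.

ISO week 1 of 9018 is the week containing the first Thursday of 9018.
Week 12, day 3 (Wednesday) lands on 9018-03-18.

9018-03-18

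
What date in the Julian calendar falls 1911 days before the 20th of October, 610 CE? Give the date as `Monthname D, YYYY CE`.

Counting 1911 days back from JDN 1944153 reaches JDN 1942242, which is July 27, 605 CE.

July 27, 605 CE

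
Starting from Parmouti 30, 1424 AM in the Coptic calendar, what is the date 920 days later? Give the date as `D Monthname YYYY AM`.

5 Hathor 1427 AM

JDN of Parmouti 30, 1424 AM = 2345020.
2345020 + 920 = 2345940.
JDN 2345940 in the Coptic calendar is 5 Hathor 1427 AM.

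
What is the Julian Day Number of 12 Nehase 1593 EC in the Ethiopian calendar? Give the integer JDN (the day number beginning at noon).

In the Gregorian calendar the same day is 15 August 1601.
JDN 2400001 is 17 November 1858 CE (Gregorian), MJD 0; the target day is −93961 days from there, so JDN = 2306040.

2306040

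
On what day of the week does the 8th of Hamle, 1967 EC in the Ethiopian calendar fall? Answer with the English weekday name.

Equivalently 15 July 1975 Gregorian, JDN 2442609.
2442609 ≡ 1 (mod 7); counting from Monday = 0 gives Tuesday.

Tuesday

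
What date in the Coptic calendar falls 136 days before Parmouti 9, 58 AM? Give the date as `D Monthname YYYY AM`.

The starting date is JDN 1846067; 1846067 − 136 = 1845931.
JDN 1845931 corresponds to 23 Hathor 58 AM.

23 Hathor 58 AM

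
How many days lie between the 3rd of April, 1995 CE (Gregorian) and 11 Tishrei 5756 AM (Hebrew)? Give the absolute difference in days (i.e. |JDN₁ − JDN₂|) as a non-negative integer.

185

JDN of the first date = 2449811.
JDN of the second date = 2449996.
|2449996 − 2449811| = 185.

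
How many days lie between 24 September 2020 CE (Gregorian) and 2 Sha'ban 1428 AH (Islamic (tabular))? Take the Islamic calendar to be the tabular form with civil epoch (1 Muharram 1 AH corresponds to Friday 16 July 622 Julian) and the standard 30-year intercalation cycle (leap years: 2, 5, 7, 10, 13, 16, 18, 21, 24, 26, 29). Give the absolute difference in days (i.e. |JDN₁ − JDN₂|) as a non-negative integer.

4788

First date → JDN 2459117; second date → JDN 2454329.
The interval is |2459117 − 2454329| = 4788 days.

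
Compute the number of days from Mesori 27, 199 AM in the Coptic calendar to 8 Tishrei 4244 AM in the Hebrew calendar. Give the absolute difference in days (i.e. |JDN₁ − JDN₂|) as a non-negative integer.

JDN of the first date = 1897705.
JDN of the second date = 1897742.
|1897742 − 1897705| = 37.

37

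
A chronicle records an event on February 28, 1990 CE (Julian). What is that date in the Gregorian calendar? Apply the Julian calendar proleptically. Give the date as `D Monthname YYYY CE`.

13 March 1990 CE

The Julian–Gregorian offset here is 13 days (Julian trailing).
28 February 1990 Julian + 13 days → 13 March 1990 Gregorian.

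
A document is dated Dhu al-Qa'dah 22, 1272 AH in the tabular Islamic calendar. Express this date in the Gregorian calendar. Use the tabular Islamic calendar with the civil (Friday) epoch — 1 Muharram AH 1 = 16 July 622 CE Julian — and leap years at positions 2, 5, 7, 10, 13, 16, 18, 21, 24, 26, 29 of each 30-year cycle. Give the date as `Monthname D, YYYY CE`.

July 25, 1856 CE

Both dates share Julian Day Number 2399156; in the Gregorian calendar that is 25 July 1856 CE.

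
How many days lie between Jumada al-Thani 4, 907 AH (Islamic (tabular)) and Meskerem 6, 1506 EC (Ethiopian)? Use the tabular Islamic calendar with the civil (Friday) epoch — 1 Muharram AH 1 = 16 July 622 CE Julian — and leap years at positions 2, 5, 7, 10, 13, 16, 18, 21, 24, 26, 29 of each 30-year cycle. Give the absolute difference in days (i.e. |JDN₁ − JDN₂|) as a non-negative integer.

First date → JDN 2269647; second date → JDN 2273927.
The interval is |2269647 − 2273927| = 4280 days.

4280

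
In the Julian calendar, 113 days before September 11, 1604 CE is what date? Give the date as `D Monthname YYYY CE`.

21 May 1604 CE

The starting date is JDN 2307173; 2307173 − 113 = 2307060.
JDN 2307060 corresponds to 21 May 1604 CE.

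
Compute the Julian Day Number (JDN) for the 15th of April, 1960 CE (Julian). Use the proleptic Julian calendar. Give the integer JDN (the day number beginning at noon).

Equivalently 28 April 1960 (Gregorian).
JDN 2299161 is 15 October 1582 CE (Gregorian); the target day is +137892 days from there, so JDN = 2437053.

2437053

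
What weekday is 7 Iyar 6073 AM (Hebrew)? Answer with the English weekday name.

In the Gregorian calendar this is 4 May 2313 (JDN 2565989).
JDN 2565989 mod 7 = 6, and JDN 0 was a Monday, so this is a Sunday.

Sunday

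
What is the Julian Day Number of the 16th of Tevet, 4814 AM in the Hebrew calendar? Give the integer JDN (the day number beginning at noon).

2106029

In the proleptic Gregorian calendar the same day is 4 January 1054.
JDN 2451545 is 1 January 2000 CE (Gregorian); the target day is −345516 days from there, so JDN = 2106029.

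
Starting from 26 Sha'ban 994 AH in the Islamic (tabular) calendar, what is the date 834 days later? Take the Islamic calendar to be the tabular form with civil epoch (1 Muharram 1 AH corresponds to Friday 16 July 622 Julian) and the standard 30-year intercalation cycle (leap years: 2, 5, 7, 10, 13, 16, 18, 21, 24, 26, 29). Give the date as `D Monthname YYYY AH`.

JDN of 26 Sha'ban 994 AH = 2300558.
2300558 + 834 = 2301392.
JDN 2301392 in the tabular Islamic calendar is 4 Muharram 997 AH.

4 Muharram 997 AH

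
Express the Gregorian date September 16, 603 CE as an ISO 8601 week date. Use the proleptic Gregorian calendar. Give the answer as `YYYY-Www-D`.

0603-W37-5

The weekday is Friday (ISO weekday 5).
That Friday belongs to ISO week 37 of ISO year 603.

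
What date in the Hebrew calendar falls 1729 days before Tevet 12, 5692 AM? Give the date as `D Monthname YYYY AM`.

The starting date is JDN 2426698; 2426698 − 1729 = 2424969.
JDN 2424969 corresponds to 25 Adar II 5687 AM.

25 Adar II 5687 AM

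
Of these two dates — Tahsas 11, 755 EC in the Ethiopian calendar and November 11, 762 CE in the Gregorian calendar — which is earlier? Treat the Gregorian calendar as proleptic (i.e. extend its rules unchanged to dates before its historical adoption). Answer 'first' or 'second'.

The two dates have Julian Day Numbers 1999719 and 1999689 respectively.
Since 1999689 < 1999719, the second date comes first.

second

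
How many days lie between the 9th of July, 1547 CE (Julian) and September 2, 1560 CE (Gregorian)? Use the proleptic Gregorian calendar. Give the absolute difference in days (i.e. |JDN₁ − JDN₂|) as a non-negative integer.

4794

First date → JDN 2286289; second date → JDN 2291083.
The interval is |2286289 − 2291083| = 4794 days.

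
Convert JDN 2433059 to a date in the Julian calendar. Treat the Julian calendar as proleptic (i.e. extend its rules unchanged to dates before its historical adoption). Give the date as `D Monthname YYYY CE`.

9 May 1949 CE

JDN 2433059 is 22 May 1949 in the Gregorian calendar.
In the Julian calendar that day is 9 May 1949 CE.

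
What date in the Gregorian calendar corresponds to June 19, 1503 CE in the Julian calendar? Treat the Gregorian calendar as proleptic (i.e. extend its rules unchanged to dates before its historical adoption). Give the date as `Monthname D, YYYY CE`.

The Julian–Gregorian offset here is 10 days (Julian trailing).
19 June 1503 Julian + 10 days → 29 June 1503 Gregorian.

June 29, 1503 CE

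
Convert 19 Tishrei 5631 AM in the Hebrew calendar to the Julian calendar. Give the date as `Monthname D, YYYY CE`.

October 2, 1870 CE

The source date corresponds to 14 October 1870 in the Gregorian calendar (JDN 2404350).
That day falls on 2 October 1870 CE in the Julian calendar.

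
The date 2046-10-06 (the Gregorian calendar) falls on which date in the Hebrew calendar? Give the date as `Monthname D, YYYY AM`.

Both dates share Julian Day Number 2468625; in the Hebrew calendar that is 6 Tishrei 5807 AM.

Tishrei 6, 5807 AM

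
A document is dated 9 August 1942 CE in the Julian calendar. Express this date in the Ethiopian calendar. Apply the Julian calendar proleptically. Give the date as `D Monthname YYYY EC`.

Julian Day Number of the source date = 2430594.
Converting JDN 2430594 to the Ethiopian calendar gives 16 Nehase 1934 EC.

16 Nehase 1934 EC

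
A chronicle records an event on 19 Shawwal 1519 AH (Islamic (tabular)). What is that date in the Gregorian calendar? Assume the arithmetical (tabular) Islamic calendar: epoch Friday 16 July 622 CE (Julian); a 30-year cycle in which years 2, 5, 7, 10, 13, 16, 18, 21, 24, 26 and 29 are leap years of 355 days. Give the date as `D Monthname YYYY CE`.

14 February 2096 CE

Julian Day Number of the source date = 2486653.
Converting JDN 2486653 to the Gregorian calendar gives 14 February 2096 CE.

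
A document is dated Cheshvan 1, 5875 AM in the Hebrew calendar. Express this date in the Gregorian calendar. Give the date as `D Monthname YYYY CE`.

31 October 2114 CE

Julian Day Number of the source date = 2493486.
Converting JDN 2493486 to the Gregorian calendar gives 31 October 2114 CE.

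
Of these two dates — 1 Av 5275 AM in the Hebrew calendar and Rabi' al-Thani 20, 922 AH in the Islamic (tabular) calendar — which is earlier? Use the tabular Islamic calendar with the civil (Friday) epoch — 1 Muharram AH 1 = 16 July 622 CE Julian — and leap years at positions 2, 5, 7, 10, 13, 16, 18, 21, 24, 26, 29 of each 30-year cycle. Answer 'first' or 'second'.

The two dates have Julian Day Numbers 2274605 and 2274920 respectively.
Since 2274605 < 2274920, the first date comes first.

first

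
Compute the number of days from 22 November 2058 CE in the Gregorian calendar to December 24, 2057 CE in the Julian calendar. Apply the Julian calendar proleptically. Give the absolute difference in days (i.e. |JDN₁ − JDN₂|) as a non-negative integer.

320

JDN of the first date = 2473055.
JDN of the second date = 2472735.
|2472735 − 2473055| = 320.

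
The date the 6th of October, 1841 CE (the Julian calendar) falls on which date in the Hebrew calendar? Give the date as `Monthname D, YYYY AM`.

Julian Day Number of the source date = 2393762.
Converting JDN 2393762 to the Hebrew calendar gives 3 Cheshvan 5602 AM.

Cheshvan 3, 5602 AM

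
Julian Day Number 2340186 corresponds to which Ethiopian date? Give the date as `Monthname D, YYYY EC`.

Yekatit 5, 1687 EC

The Gregorian equivalent of JDN 2340186 is 9 February 1695.
In the Ethiopian calendar that day is Yekatit 5, 1687 EC.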